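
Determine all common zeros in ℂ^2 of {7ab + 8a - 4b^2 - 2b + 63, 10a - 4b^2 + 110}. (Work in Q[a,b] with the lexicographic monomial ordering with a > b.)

{(-1, -5), (-111*sqrt(191)/245 - 1151/245, 37/14 - 3*sqrt(191)/14), (-1151/245 + 111*sqrt(191)/245, 37/14 + 3*sqrt(191)/14)}

Compute a lex Gröbner basis by Buchberger's algorithm.
f_1 = 7ab + 8a - 4b^2 - 2b + 63, LT = ab.
f_2 = 10a - 4b^2 + 110, LT = a.

S(f_1,f_2): lcm = ab. S = 8/7a + 2/5b^3 - 4/7b^2 - 79/7b + 9.
  leading term a: subtract (4/35)·f_2 from 8/7a + 2/5b^3 - 4/7b^2 - 79/7b + 9 → 2/5b^3 - 4/35b^2 - 79/7b - 25/7
  leading term b^3: no divisor's leading term divides it; move 2/5b^3 to the remainder.
  leading term b^2: no divisor's leading term divides it; move -4/35b^2 to the remainder.
  leading term b: no divisor's leading term divides it; move -79/7b to the remainder.
  leading term 1: no divisor's leading term divides it; move -25/7 to the remainder.
  remainder 2/5b^3 - 4/35b^2 - 79/7b - 25/7 ≠ 0; add h_3 = 2/5b^3 - 4/35b^2 - 79/7b - 25/7 to the basis.

The other S-polynomials (S(f_1,h_3), S(f_2,h_3)) all reduce to 0 modulo the current basis, so we have a Gröbner basis.
Inter-reduce: drop elements whose leading term is divisible by another's, tail-reduce, and make monic.
Reduced Gröbner basis: {a - 2/5b^2 + 11, b^3 - 2/7b^2 - 395/14b - 125/14}.

Elimination: the polynomial b^3 - 2/7b^2 - 395/14b - 125/14 lies in the elimination ideal for b, so b ∈ {-5, 37/14 - 3*sqrt(191)/14, 37/14 + 3*sqrt(191)/14}. For each such b, the remaining basis elements (now univariate) give the rest of the solution.
  b = -5: the earlier basis element becomes a + 1 = 0, giving a = -1 — point (-1, -5).
  b = 37/14 - 3*sqrt(191)/14: the earlier basis element becomes a + 1151/245 + 111*sqrt(191)/245 = 0, giving a = -111*sqrt(191)/245 - 1151/245 — point (-111*sqrt(191)/245 - 1151/245, 37/14 - 3*sqrt(191)/14).
  b = 37/14 + 3*sqrt(191)/14: the earlier basis element becomes a - 111*sqrt(191)/245 + 1151/245 = 0, giving a = -1151/245 + 111*sqrt(191)/245 — point (-1151/245 + 111*sqrt(191)/245, 37/14 + 3*sqrt(191)/14).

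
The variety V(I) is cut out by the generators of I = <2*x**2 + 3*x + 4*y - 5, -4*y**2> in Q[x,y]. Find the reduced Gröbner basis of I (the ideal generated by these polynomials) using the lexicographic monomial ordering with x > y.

f_1 = 2*x**2 + 3*x + 4*y - 5, LT = x**2.
f_2 = -4*y**2, LT = y**2.

The S-polynomials (S(f_1,f_2)) all reduce to 0 modulo the current basis, so we have a Gröbner basis.

G = {x**2 + 3/2*x + 2*y - 5/2, y**2}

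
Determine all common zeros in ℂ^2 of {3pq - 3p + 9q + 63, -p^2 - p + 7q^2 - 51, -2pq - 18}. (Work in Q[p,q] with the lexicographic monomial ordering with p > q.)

{(3, -3)}

Compute a lex Gröbner basis by Buchberger's algorithm.
f_1 = 3pq - 3p + 9q + 63, LT = pq.
f_2 = -p^2 - p + 7q^2 - 51, LT = p^2.
f_3 = -2pq - 18, LT = pq.

S(f_1,f_2): lcm = p^2q. S = -p^2 + 2pq + 21p + 7q^3 - 51q.
  leading term p^2: subtract (1)·f_2 from -p^2 + 2pq + 21p + 7q^3 - 51q → 2pq + 22p + 7q^3 - 7q^2 - 51q + 51
  leading term pq: subtract (2/3)·f_1 from 2pq + 22p + 7q^3 - 7q^2 - 51q + 51 → 24p + 7q^3 - 7q^2 - 57q + 9
  leading term p: no divisor's leading term divides it; move 24p to the remainder.
  leading term q^3: no divisor's leading term divides it; move 7q^3 to the remainder.
  leading term q^2: no divisor's leading term divides it; move -7q^2 to the remainder.
  leading term q: no divisor's leading term divides it; move -57q to the remainder.
  leading term 1: no divisor's leading term divides it; move 9 to the remainder.
  remainder 24p + 7q^3 - 7q^2 - 57q + 9 ≠ 0; add h_4 = 24p + 7q^3 - 7q^2 - 57q + 9 to the basis.

S(f_1,f_3): lcm = pq. S = -p + 3q + 12.
  leading term p: subtract (-1/24)·h_4 from -p + 3q + 12 → 7/24q^3 - 7/24q^2 + 5/8q + 99/8
  leading term q^3: no divisor's leading term divides it; move 7/24q^3 to the remainder.
  leading term q^2: no divisor's leading term divides it; move -7/24q^2 to the remainder.
  leading term q: no divisor's leading term divides it; move 5/8q to the remainder.
  leading term 1: no divisor's leading term divides it; move 99/8 to the remainder.
  remainder 7/24q^3 - 7/24q^2 + 5/8q + 99/8 ≠ 0; add h_5 = 7/24q^3 - 7/24q^2 + 5/8q + 99/8 to the basis.

S(f_2,f_3): lcm = p^2q. S = pq - 9p - 7q^3 + 51q.
  leading term pq: subtract (1/3)·f_1 from pq - 9p - 7q^3 + 51q → -8p - 7q^3 + 48q - 21
  leading term p: subtract (-1/3)·h_4 from -8p - 7q^3 + 48q - 21 → -14/3q^3 - 7/3q^2 + 29q - 18
  leading term q^3: subtract (-16)·h_5 from -14/3q^3 - 7/3q^2 + 29q - 18 → -7q^2 + 39q + 180
  leading term q^2: no divisor's leading term divides it; move -7q^2 to the remainder.
  leading term q: no divisor's leading term divides it; move 39q to the remainder.
  leading term 1: no divisor's leading term divides it; move 180 to the remainder.
  remainder -7q^2 + 39q + 180 ≠ 0; add h_6 = -7q^2 + 39q + 180 to the basis.

S(f_1,h_4): lcm = pq. S = -p - 7/24q^4 + 7/24q^3 + 19/8q^2 + 21/8q + 21.
  leading term p: subtract (-1/24)·h_4 from -p - 7/24q^4 + 7/24q^3 + 19/8q^2 + 21/8q + 21 → -7/24q^4 + 7/12q^3 + 25/12q^2 + 1/4q + 171/8
  leading term q^4: subtract (-q)·h_5 from -7/24q^4 + 7/12q^3 + 25/12q^2 + 1/4q + 171/8 → 7/24q^3 + 65/24q^2 + 101/8q + 171/8
  leading term q^3: subtract (1)·h_5 from 7/24q^3 + 65/24q^2 + 101/8q + 171/8 → 3q^2 + 12q + 9
  leading term q^2: subtract (-3/7)·h_6 from 3q^2 + 12q + 9 → 201/7q + 603/7
  leading term q: no divisor's leading term divides it; move 201/7q to the remainder.
  leading term 1: no divisor's leading term divides it; move 603/7 to the remainder.
  remainder 201/7q + 603/7 ≠ 0; add h_7 = 201/7q + 603/7 to the basis.

The other S-polynomials (S(f_2,h_4), S(f_3,h_4), S(f_1,h_5), S(f_2,h_5), S(f_3,h_5), S(h_4,h_5), S(f_1,h_6), S(f_2,h_6), S(f_3,h_6), S(h_4,h_6), S(h_5,h_6), S(f_1,h_7), S(f_2,h_7), S(f_3,h_7), S(h_4,h_7), S(h_5,h_7), S(h_6,h_7)) all reduce to 0 modulo the current basis, so we have a Gröbner basis.
Inter-reduce: drop elements whose leading term is divisible by another's, tail-reduce, and make monic.
Reduced Gröbner basis: {p - 3, q + 3}.

The lex basis is triangular: the last element involves only q. Solving q + 3 = 0 gives q ∈ {-3}; substituting each value into the earlier elements determines the remaining variables.
  q = -3: the earlier basis element becomes p - 3 = 0, giving p = 3 — point (3, -3).
Each listed point satisfies every original equation (direct substitution).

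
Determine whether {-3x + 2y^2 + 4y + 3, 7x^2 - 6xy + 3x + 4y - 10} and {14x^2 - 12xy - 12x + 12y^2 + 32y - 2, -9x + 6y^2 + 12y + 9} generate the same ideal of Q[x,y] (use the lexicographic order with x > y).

Yes, the ideals are equal.

Since reduced Gröbner bases are canonical representatives of ideals under a given ordering, it suffices to compute and compare them.
Buchberger on the first generating set:
f_1 = -3x + 2y^2 + 4y + 3, LT = x.
f_2 = 7x^2 - 6xy + 3x + 4y - 10, LT = x^2.

S(f_1,f_2): lcm = x^2. S = -2/3xy^2 - 10/21xy - 10/7x - 4/7y + 10/7.
  leading term xy^2: subtract (2/9y^2)·f_1 from -2/3xy^2 - 10/21xy - 10/7x - 4/7y + 10/7 → -10/21xy - 10/7x - 4/9y^4 - 8/9y^3 - 2/3y^2 - 4/7y + 10/7
  leading term xy: subtract (10/63y)·f_1 from -10/21xy - 10/7x - 4/9y^4 - 8/9y^3 - 2/3y^2 - 4/7y + 10/7 → -10/7x - 4/9y^4 - 76/63y^3 - 82/63y^2 - 22/21y + 10/7
  leading term x: subtract (10/21)·f_1 from -10/7x - 4/9y^4 - 76/63y^3 - 82/63y^2 - 22/21y + 10/7 → -4/9y^4 - 76/63y^3 - 142/63y^2 - 62/21y
  leading term y^4: no divisor's leading term divides it; move -4/9y^4 to the remainder.
  leading term y^3: no divisor's leading term divides it; move -76/63y^3 to the remainder.
  leading term y^2: no divisor's leading term divides it; move -142/63y^2 to the remainder.
  leading term y: no divisor's leading term divides it; move -62/21y to the remainder.
  remainder -4/9y^4 - 76/63y^3 - 142/63y^2 - 62/21y ≠ 0; add g_3 = -4/9y^4 - 76/63y^3 - 142/63y^2 - 62/21y to the basis.

S(f_1,g_3): leading monomials are coprime, so the S-polynomial reduces to 0 (Buchberger's first criterion).
S(f_2,g_3): leading monomials are coprime, so the S-polynomial reduces to 0 (Buchberger's first criterion).
Every S-polynomial of the final basis reduces to 0, so we have a Gröbner basis.
Inter-reduce: drop elements whose leading term is divisible by another's, tail-reduce, and make monic.
Reduced Gröbner basis: {x - 2/3y^2 - 4/3y - 1, y^4 + 19/7y^3 + 71/14y^2 + 93/14y}.

Buchberger on the second generating set:
h_1 = 14x^2 - 12xy - 12x + 12y^2 + 32y - 2, LT = x^2.
h_2 = -9x + 6y^2 + 12y + 9, LT = x.

S(h_1,h_2): lcm = x^2. S = 2/3xy^2 + 10/21xy + 1/7x + 6/7y^2 + 16/7y - 1/7.
  leading term xy^2: subtract (-2/27y^2)·h_2 from 2/3xy^2 + 10/21xy + 1/7x + 6/7y^2 + 16/7y - 1/7 → 10/21xy + 1/7x + 4/9y^4 + 8/9y^3 + 32/21y^2 + 16/7y - 1/7
  leading term xy: subtract (-10/189y)·h_2 from 10/21xy + 1/7x + 4/9y^4 + 8/9y^3 + 32/21y^2 + 16/7y - 1/7 → 1/7x + 4/9y^4 + 76/63y^3 + 136/63y^2 + 58/21y - 1/7
  leading term x: subtract (-1/63)·h_2 from 1/7x + 4/9y^4 + 76/63y^3 + 136/63y^2 + 58/21y - 1/7 → 4/9y^4 + 76/63y^3 + 142/63y^2 + 62/21y
  leading term y^4: no divisor's leading term divides it; move 4/9y^4 to the remainder.
  leading term y^3: no divisor's leading term divides it; move 76/63y^3 to the remainder.
  leading term y^2: no divisor's leading term divides it; move 142/63y^2 to the remainder.
  leading term y: no divisor's leading term divides it; move 62/21y to the remainder.
  remainder 4/9y^4 + 76/63y^3 + 142/63y^2 + 62/21y ≠ 0; add k_3 = 4/9y^4 + 76/63y^3 + 142/63y^2 + 62/21y to the basis.

S(h_1,k_3): leading monomials are coprime, so the S-polynomial reduces to 0 (Buchberger's first criterion).
S(h_2,k_3): leading monomials are coprime, so the S-polynomial reduces to 0 (Buchberger's first criterion).
Every S-polynomial of the final basis reduces to 0, so we have a Gröbner basis.
Inter-reduce: drop elements whose leading term is divisible by another's, tail-reduce, and make monic.
Reduced Gröbner basis: {x - 2/3y^2 - 4/3y - 1, y^4 + 19/7y^3 + 71/14y^2 + 93/14y}.

The two bases agree; hence the ideals are identical.
The choice of monomial ordering does not affect the verdict — as long as both bases are computed under the same ordering, their equality decides ideal equality.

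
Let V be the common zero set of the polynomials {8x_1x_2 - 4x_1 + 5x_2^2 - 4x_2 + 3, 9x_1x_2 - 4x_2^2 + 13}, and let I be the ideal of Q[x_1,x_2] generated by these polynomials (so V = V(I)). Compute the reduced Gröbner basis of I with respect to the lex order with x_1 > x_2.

f_1 = 8x_1x_2 - 4x_1 + 5x_2^2 - 4x_2 + 3, LT = x_1x_2.
f_2 = 9x_1x_2 - 4x_2^2 + 13, LT = x_1x_2.

S(f_1,f_2): lcm = x_1x_2. S = -1/2x_1 + 77/72x_2^2 - 1/2x_2 - 77/72.
  leading term x_1: no divisor's leading term divides it; move -1/2x_1 to the remainder.
  leading term x_2^2: no divisor's leading term divides it; move 77/72x_2^2 to the remainder.
  leading term x_2: no divisor's leading term divides it; move -1/2x_2 to the remainder.
  leading term 1: no divisor's leading term divides it; move -77/72 to the remainder.
  remainder -1/2x_1 + 77/72x_2^2 - 1/2x_2 - 77/72 ≠ 0; add g_3 = -1/2x_1 + 77/72x_2^2 - 1/2x_2 - 77/72 to the basis.

S(f_1,g_3): lcm = x_1x_2. S = -1/2x_1 + 77/36x_2^3 - 3/8x_2^2 - 95/36x_2 + 3/8.
  leading term x_1: subtract (1)·g_3 from -1/2x_1 + 77/36x_2^3 - 3/8x_2^2 - 95/36x_2 + 3/8 → 77/36x_2^3 - 13/9x_2^2 - 77/36x_2 + 13/9
  leading term x_2^3: no divisor's leading term divides it; move 77/36x_2^3 to the remainder.
  leading term x_2^2: no divisor's leading term divides it; move -13/9x_2^2 to the remainder.
  leading term x_2: no divisor's leading term divides it; move -77/36x_2 to the remainder.
  leading term 1: no divisor's leading term divides it; move 13/9 to the remainder.
  remainder 77/36x_2^3 - 13/9x_2^2 - 77/36x_2 + 13/9 ≠ 0; add g_4 = 77/36x_2^3 - 13/9x_2^2 - 77/36x_2 + 13/9 to the basis.

The other S-polynomials (S(f_2,g_3), S(f_1,g_4), S(f_2,g_4), S(g_3,g_4)) all reduce to 0 modulo the current basis, so we have a Gröbner basis.
Inter-reduce: drop elements whose leading term is divisible by another's, tail-reduce, and make monic.

G = {x_1 - 77/36x_2^2 + x_2 + 77/36, x_2^3 - 52/77x_2^2 - x_2 + 52/77}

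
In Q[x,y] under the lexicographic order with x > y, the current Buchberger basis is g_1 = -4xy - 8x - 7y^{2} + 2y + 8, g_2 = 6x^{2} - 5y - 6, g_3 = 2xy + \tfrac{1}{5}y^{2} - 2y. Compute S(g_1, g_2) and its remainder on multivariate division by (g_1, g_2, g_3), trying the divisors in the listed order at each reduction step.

S(g_1, g_2) = 2x^{2} + \tfrac{7}{4}xy^{2} - \tfrac{1}{2}xy - 2x + \tfrac{5}{6}y^{2} + y; remainder on division = 6x - \tfrac{49}{16}y^{3} + \tfrac{209}{24}y^{2} + \tfrac{25}{6}y - 6.

lcm(LM(g_1), LM(g_2)) = x^{2}y.
S = (lcm/LT(g_1))·g_1 − (lcm/LT(g_2))·g_2 = 2x^{2} + \tfrac{7}{4}xy^{2} - \tfrac{1}{2}xy - 2x + \tfrac{5}{6}y^{2} + y.
Reduce S modulo (g_1, g_2, g_3) in that order:
  leading term x^{2}: subtract (\tfrac{1}{3})·g_2 from 2x^{2} + \tfrac{7}{4}xy^{2} - \tfrac{1}{2}xy - 2x + \tfrac{5}{6}y^{2} + y → \tfrac{7}{4}xy^{2} - \tfrac{1}{2}xy - 2x + \tfrac{5}{6}y^{2} + \tfrac{8}{3}y + 2
  leading term xy^{2}: subtract (-\tfrac{7}{16}y)·g_1 from \tfrac{7}{4}xy^{2} - \tfrac{1}{2}xy - 2x + \tfrac{5}{6}y^{2} + \tfrac{8}{3}y + 2 → -4xy - 2x - \tfrac{49}{16}y^{3} + \tfrac{41}{24}y^{2} + \tfrac{37}{6}y + 2
  leading term xy: subtract (1)·g_1 from -4xy - 2x - \tfrac{49}{16}y^{3} + \tfrac{41}{24}y^{2} + \tfrac{37}{6}y + 2 → 6x - \tfrac{49}{16}y^{3} + \tfrac{209}{24}y^{2} + \tfrac{25}{6}y - 6
  leading term x: no divisor's leading term divides it; move 6x to the remainder.
  leading term y^{3}: no divisor's leading term divides it; move -\tfrac{49}{16}y^{3} to the remainder.
  leading term y^{2}: no divisor's leading term divides it; move \tfrac{209}{24}y^{2} to the remainder.
  leading term y: no divisor's leading term divides it; move \tfrac{25}{6}y to the remainder.
  leading term 1: no divisor's leading term divides it; move -6 to the remainder.
The remainder 6x - \tfrac{49}{16}y^{3} + \tfrac{209}{24}y^{2} + \tfrac{25}{6}y - 6 is nonzero, so it would be added as the next basis element.
An S-polynomial is built so that the two leading terms cancel; whether anything survives reduction is exactly the Gröbner-basis criterion.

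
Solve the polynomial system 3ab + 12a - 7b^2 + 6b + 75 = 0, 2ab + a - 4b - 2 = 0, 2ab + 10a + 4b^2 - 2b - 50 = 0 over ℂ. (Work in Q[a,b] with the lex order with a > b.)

Compute a lex Gröbner basis by Buchberger's algorithm.
f_1 = 3ab + 12a - 7b^2 + 6b + 75, LT = ab.
f_2 = 2ab + a - 4b - 2, LT = ab.
f_3 = 2ab + 10a + 4b^2 - 2b - 50, LT = ab.

S(f_1,f_2): lcm = ab. S = 7/2a - 7/3b^2 + 4b + 26.
  leading term a: no divisor's leading term divides it; move 7/2a to the remainder.
  leading term b^2: no divisor's leading term divides it; move -7/3b^2 to the remainder.
  leading term b: no divisor's leading term divides it; move 4b to the remainder.
  leading term 1: no divisor's leading term divides it; move 26 to the remainder.
  remainder 7/2a - 7/3b^2 + 4b + 26 ≠ 0; add h_4 = 7/2a - 7/3b^2 + 4b + 26 to the basis.

S(f_1,f_3): lcm = ab. S = -a - 13/3b^2 + 3b + 50.
  leading term a: subtract (-2/7)·h_4 from -a - 13/3b^2 + 3b + 50 → -5b^2 + 29/7b + 402/7
  leading term b^2: no divisor's leading term divides it; move -5b^2 to the remainder.
  leading term b: no divisor's leading term divides it; move 29/7b to the remainder.
  leading term 1: no divisor's leading term divides it; move 402/7 to the remainder.
  remainder -5b^2 + 29/7b + 402/7 ≠ 0; add h_5 = -5b^2 + 29/7b + 402/7 to the basis.

S(f_2,f_3): lcm = ab. S = -9/2a - 2b^2 - b + 24.
  leading term a: subtract (-9/7)·h_4 from -9/2a - 2b^2 - b + 24 → -5b^2 + 29/7b + 402/7
  leading term b^2: subtract (1)·h_5 from -5b^2 + 29/7b + 402/7 → 0
  remainder 0.

S(f_1,h_4): lcm = ab. S = 4a + 2/3b^3 - 73/21b^2 - 38/7b + 25.
  leading term a: subtract (8/7)·h_4 from 4a + 2/3b^3 - 73/21b^2 - 38/7b + 25 → 2/3b^3 - 17/21b^2 - 10b - 33/7
  leading term b^3: subtract (-2/15b)·h_5 from 2/3b^3 - 17/21b^2 - 10b - 33/7 → -9/35b^2 - 82/35b - 33/7
  leading term b^2: subtract (9/175)·h_5 from -9/35b^2 - 82/35b - 33/7 → -3131/1225b - 9393/1225
  leading term b: no divisor's leading term divides it; move -3131/1225b to the remainder.
  leading term 1: no divisor's leading term divides it; move -9393/1225 to the remainder.
  remainder -3131/1225b - 9393/1225 ≠ 0; add h_6 = -3131/1225b - 9393/1225 to the basis.

S(f_2,h_4): lcm = ab. S = 1/2a + 2/3b^3 - 8/7b^2 - 66/7b - 1.
  leading term a: subtract (1/7)·h_4 from 1/2a + 2/3b^3 - 8/7b^2 - 66/7b - 1 → 2/3b^3 - 17/21b^2 - 10b - 33/7
  leading term b^3: subtract (-2/15b)·h_5 from 2/3b^3 - 17/21b^2 - 10b - 33/7 → -9/35b^2 - 82/35b - 33/7
  leading term b^2: subtract (9/175)·h_5 from -9/35b^2 - 82/35b - 33/7 → -3131/1225b - 9393/1225
  leading term b: subtract (1)·h_6 from -3131/1225b - 9393/1225 → 0
  remainder 0.

S(f_3,h_4): lcm = ab. S = 5a + 2/3b^3 + 6/7b^2 - 59/7b - 25.
  leading term a: subtract (10/7)·h_4 from 5a + 2/3b^3 + 6/7b^2 - 59/7b - 25 → 2/3b^3 + 88/21b^2 - 99/7b - 435/7
  leading term b^3: subtract (-2/15b)·h_5 from 2/3b^3 + 88/21b^2 - 99/7b - 435/7 → 166/35b^2 - 227/35b - 435/7
  leading term b^2: subtract (-166/175)·h_5 from 166/35b^2 - 227/35b - 435/7 → -3131/1225b - 9393/1225
  leading term b: subtract (1)·h_6 from -3131/1225b - 9393/1225 → 0
  remainder 0.

S(f_1,h_5): lcm = ab^2. S = 169/35ab + 402/35a - 7/3b^3 + 2b^2 + 25b.
  leading term ab: subtract (169/105)·f_1 from 169/35ab + 402/35a - 7/3b^3 + 2b^2 + 25b → -274/35a - 7/3b^3 + 199/15b^2 + 537/35b - 845/7
  leading term a: subtract (-548/245)·h_4 from -274/35a - 7/3b^3 + 199/15b^2 + 537/35b - 845/7 → -7/3b^3 + 169/21b^2 + 5951/245b - 15327/245
  leading term b^3: subtract (7/15b)·h_5 from -7/3b^3 + 169/21b^2 + 5951/245b - 15327/245 → 214/35b^2 - 123/49b - 15327/245
  leading term b^2: subtract (-214/175)·h_5 from 214/35b^2 - 123/49b - 15327/245 → 3131/1225b + 9393/1225
  leading term b: subtract (-1)·h_6 from 3131/1225b + 9393/1225 → 0
  remainder 0.

S(f_2,h_5): lcm = ab^2. S = 93/70ab + 402/35a - 2b^2 - b.
  leading term ab: subtract (31/70)·f_1 from 93/70ab + 402/35a - 2b^2 - b → 216/35a + 11/10b^2 - 128/35b - 465/14
  leading term a: subtract (432/245)·h_4 from 216/35a + 11/10b^2 - 128/35b - 465/14 → 73/14b^2 - 2624/245b - 38739/490
  leading term b^2: subtract (-73/70)·h_5 from 73/14b^2 - 2624/245b - 38739/490 → -3131/490b - 9393/490
  leading term b: subtract (5/2)·h_6 from -3131/490b - 9393/490 → 0
  remainder 0.

S(f_3,h_5): lcm = ab^2. S = 204/35ab + 402/35a + 2b^3 - b^2 - 25b.
  leading term ab: subtract (68/35)·f_1 from 204/35ab + 402/35a + 2b^3 - b^2 - 25b → -414/35a + 2b^3 + 63/5b^2 - 1283/35b - 1020/7
  leading term a: subtract (-828/245)·h_4 from -414/35a + 2b^3 + 63/5b^2 - 1283/35b - 1020/7 → 2b^3 + 33/7b^2 - 5669/245b - 14172/245
  leading term b^3: subtract (-2/5b)·h_5 from 2b^3 + 33/7b^2 - 5669/245b - 14172/245 → 223/35b^2 - 41/245b - 14172/245
  leading term b^2: subtract (-223/175)·h_5 from 223/35b^2 - 41/245b - 14172/245 → 6262/1225b + 18786/1225
  leading term b: subtract (-2)·h_6 from 6262/1225b + 18786/1225 → 0
  remainder 0.

S(h_4,h_5): leading monomials are coprime, so the S-polynomial reduces to 0 (Buchberger's first criterion).
S(f_1,h_6): lcm = ab. S = a - 7/3b^2 + 2b + 25.
  leading term a: subtract (2/7)·h_4 from a - 7/3b^2 + 2b + 25 → -5/3b^2 + 6/7b + 123/7
  leading term b^2: subtract (1/3)·h_5 from -5/3b^2 + 6/7b + 123/7 → -11/21b - 11/7
  leading term b: subtract (1925/9393)·h_6 from -11/21b - 11/7 → 0
  remainder 0.

S(f_2,h_6): lcm = ab. S = -5/2a - 2b - 1.
  leading term a: subtract (-5/7)·h_4 from -5/2a - 2b - 1 → -5/3b^2 + 6/7b + 123/7
  leading term b^2: subtract (1/3)·h_5 from -5/3b^2 + 6/7b + 123/7 → -11/21b - 11/7
  leading term b: subtract (1925/9393)·h_6 from -11/21b - 11/7 → 0
  remainder 0.

S(f_3,h_6): lcm = ab. S = 2a + 2b^2 - b - 25.
  leading term a: subtract (4/7)·h_4 from 2a + 2b^2 - b - 25 → 10/3b^2 - 23/7b - 279/7
  leading term b^2: subtract (-2/3)·h_5 from 10/3b^2 - 23/7b - 279/7 → -11/21b - 11/7
  leading term b: subtract (1925/9393)·h_6 from -11/21b - 11/7 → 0
  remainder 0.

S(h_4,h_6): leading monomials are coprime, so the S-polynomial reduces to 0 (Buchberger's first criterion).
S(h_5,h_6): lcm = b^2. S = -134/35b - 402/35.
  leading term b: subtract (4690/3131)·h_6 from -134/35b - 402/35 → 0
  remainder 0.

Every S-polynomial of the final basis reduces to 0, so we have a Gröbner basis.
Inter-reduce: drop elements whose leading term is divisible by another's, tail-reduce, and make monic.
Reduced Gröbner basis: {a - 2, b + 3}.

From the last basis element, b + 3 = 0, so b takes values in {-3}. Each choice, substituted upward through the basis, yields the corresponding point(s) of the solution set.
  b = -3: the earlier basis element becomes a - 2 = 0, giving a = 2 — point (2, -3).

{(2, -3)}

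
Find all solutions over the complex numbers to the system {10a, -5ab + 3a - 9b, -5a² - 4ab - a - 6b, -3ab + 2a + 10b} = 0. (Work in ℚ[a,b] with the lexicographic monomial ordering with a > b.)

Compute a lex Gröbner basis by Buchberger's algorithm.
f_1 = 10a, LT = a.
f_2 = -5ab + 3a - 9b, LT = ab.
f_3 = -5a² - 4ab - a - 6b, LT = a².
f_4 = -3ab + 2a + 10b, LT = ab.

S(f_1,f_2): lcm = ab. S = ⅗a - 9/5b.
  leading term a: subtract (3/50)·f_1 from ⅗a - 9/5b → -9/5b
  leading term b: no divisor's leading term divides it; move -9/5b to the remainder.
  remainder -9/5b ≠ 0; add h_5 = -9/5b to the basis.

The other S-polynomials (S(f_1,f_3), S(f_1,f_4), S(f_2,f_3), S(f_2,f_4), S(f_3,f_4), S(f_1,h_5), S(f_2,h_5), S(f_3,h_5), S(f_4,h_5)) all reduce to 0 modulo the current basis, so we have a Gröbner basis.
Inter-reduce: drop elements whose leading term is divisible by another's, tail-reduce, and make monic.
Reduced Gröbner basis: {a, b}.

Since the basis is lex-ordered, b is univariate in b. Its roots are {0}. Back-substituting each root into the other basis elements fixes the other coordinates.
  b = 0: the earlier basis element becomes a = 0, giving a = 0 — point (0, 0).
Check: every point annihilates each of the original generators.

{(0, 0)}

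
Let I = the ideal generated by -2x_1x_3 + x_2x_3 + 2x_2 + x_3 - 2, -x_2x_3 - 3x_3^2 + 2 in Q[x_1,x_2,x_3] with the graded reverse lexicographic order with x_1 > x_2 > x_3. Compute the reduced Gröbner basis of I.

G = {x_2^2 - 9x_3^2 - 2x_1 - 3x_3 + 7, x_1x_3 + 3/2x_3^2 - x_2 - 1/2x_3, x_2x_3 + 3x_3^2 - 2}

f_1 = -2x_1x_3 + x_2x_3 + 2x_2 + x_3 - 2, LT = x_1x_3.
f_2 = -x_2x_3 - 3x_3^2 + 2, LT = x_2x_3.

S(f_1,f_2): lcm = x_1x_2x_3. S = -1/2x_2^2x_3 - 3x_1x_3^2 - x_2^2 - 1/2x_2x_3 + 2x_1 + x_2.
  reduce S modulo (f_1, f_2):
  remainder -x_2^2 + 9x_3^2 + 2x_1 + 3x_3 - 7 ≠ 0; add g_3 = -x_2^2 + 9x_3^2 + 2x_1 + 3x_3 - 7 to the basis.

The other S-polynomials (S(f_1,g_3), S(f_2,g_3)) all reduce to 0 modulo the current basis, so we have a Gröbner basis.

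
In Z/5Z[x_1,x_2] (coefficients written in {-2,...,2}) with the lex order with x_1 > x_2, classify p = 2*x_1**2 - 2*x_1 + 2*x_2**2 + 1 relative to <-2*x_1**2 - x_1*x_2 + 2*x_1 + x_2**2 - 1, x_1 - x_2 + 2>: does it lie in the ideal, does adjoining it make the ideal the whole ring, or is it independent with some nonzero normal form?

Adjoining 2*x_1**2 - 2*x_1 + 2*x_2**2 + 1 makes the ideal the whole ring: the system is inconsistent.

First compute the reduced Gröbner basis of I by Buchberger's algorithm.
f_1 = -2*x_1**2 - x_1*x_2 + 2*x_1 + x_2**2 - 1, LT = x_1**2.
f_2 = x_1 - x_2 + 2, LT = x_1.

S(f_1,f_2): lcm = x_1**2. S = -x_1*x_2 + 2*x_1 + 2*x_2**2 - 2.
  leading term x_1*x_2: subtract (-x_2)·f_2 from -x_1*x_2 + 2*x_1 + 2*x_2**2 - 2 → 2*x_1 + x_2**2 + 2*x_2 - 2
  leading term x_1: subtract (2)·f_2 from 2*x_1 + x_2**2 + 2*x_2 - 2 → x_2**2 - x_2 - 1
  leading term x_2**2: no divisor's leading term divides it; move x_2**2 to the remainder.
  leading term x_2: no divisor's leading term divides it; move -x_2 to the remainder.
  leading term 1: no divisor's leading term divides it; move -1 to the remainder.
  remainder x_2**2 - x_2 - 1 ≠ 0; add h_3 = x_2**2 - x_2 - 1 to the basis.

The other S-polynomials (S(f_1,h_3), S(f_2,h_3)) all reduce to 0 modulo the current basis, so we have a Gröbner basis.
Inter-reduce: drop elements whose leading term is divisible by another's, tail-reduce, and make monic.
Reduced Gröbner basis: {x_1 - x_2 + 2, x_2**2 - x_2 - 1}.
Label its elements g_1 = x_1 - x_2 + 2, g_2 = x_2**2 - x_2 - 1.

Reduce p = 2*x_1**2 - 2*x_1 + 2*x_2**2 + 1 modulo G:
  leading term x_1**2: subtract (2*x_1)·g_1 from 2*x_1**2 - 2*x_1 + 2*x_2**2 + 1 → 2*x_1*x_2 - x_1 + 2*x_2**2 + 1
  leading term x_1*x_2: subtract (2*x_2)·g_1 from 2*x_1*x_2 - x_1 + 2*x_2**2 + 1 → -x_1 - x_2**2 + x_2 + 1
  leading term x_1: subtract (-1)·g_1 from -x_1 - x_2**2 + x_2 + 1 → -x_2**2 - 2
  leading term x_2**2: subtract (-1)·g_2 from -x_2**2 - 2 → -x_2 + 2
  leading term x_2: no divisor's leading term divides it; move -x_2 to the remainder.
  leading term 1: no divisor's leading term divides it; move 2 to the remainder.
  normal form = -x_2 + 2.
The normal form is nonzero, so p ∉ I. Since p minus its normal form lies in I, I + (p) = I + (r) where r = -x_2 + 2; decide whether this ideal is the whole ring.
Run Buchberger on G together with r (pairs among the g_i already reduce to 0 since G is a Gröbner basis):
g_1 = x_1 - x_2 + 2, LT = x_1.
g_2 = x_2**2 - x_2 - 1, LT = x_2**2.
r = -x_2 + 2, LT = x_2.

S(g_2,r): lcm = x_2**2. S = x_2 - 1.
  leading term x_2: subtract (-1)·r from x_2 - 1 → 1
  leading term 1: no divisor's leading term divides it; move 1 to the remainder.
  remainder 1 ≠ 0; add m_4 = 1 to the basis.

The other S-polynomials (S(g_1,g_2), S(g_1,r), S(g_1,m_4), S(g_2,m_4), S(r,m_4)) all reduce to 0 modulo the current basis, so we have a Gröbner basis.
Inter-reduce: drop elements whose leading term is divisible by another's, tail-reduce, and make monic.
Reduced Gröbner basis: {1}.
The reduced Gröbner basis of I + (p) is {1}: the ideal is the whole ring, so the enlarged system has no common solution — adjoining p is inconsistent.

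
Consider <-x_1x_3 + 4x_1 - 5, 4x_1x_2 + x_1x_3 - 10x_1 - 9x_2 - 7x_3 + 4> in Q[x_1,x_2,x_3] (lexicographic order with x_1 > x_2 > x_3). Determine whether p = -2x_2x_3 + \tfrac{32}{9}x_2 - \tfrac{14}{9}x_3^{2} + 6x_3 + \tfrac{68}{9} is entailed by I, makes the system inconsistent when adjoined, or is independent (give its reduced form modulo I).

-2x_2x_3 + \tfrac{32}{9}x_2 - \tfrac{14}{9}x_3^{2} + 6x_3 + \tfrac{68}{9} lies in I (it reduces to 0).

First compute the reduced Gröbner basis of I by Buchberger's algorithm.
f_1 = -x_1x_3 + 4x_1 - 5, LT = x_1x_3.
f_2 = 4x_1x_2 + x_1x_3 - 10x_1 - 9x_2 - 7x_3 + 4, LT = x_1x_2.

S(f_1,f_2): lcm = x_1x_2x_3. S = -4x_1x_2 - \tfrac{1}{4}x_1x_3^{2} + \tfrac{5}{2}x_1x_3 + \tfrac{9}{4}x_2x_3 + 5x_2 + \tfrac{7}{4}x_3^{2} - x_3.
  leading term x_1x_2: subtract (-1)·f_2 from -4x_1x_2 - \tfrac{1}{4}x_1x_3^{2} + \tfrac{5}{2}x_1x_3 + \tfrac{9}{4}x_2x_3 + 5x_2 + \tfrac{7}{4}x_3^{2} - x_3 → -\tfrac{1}{4}x_1x_3^{2} + \tfrac{7}{2}x_1x_3 - 10x_1 + \tfrac{9}{4}x_2x_3 - 4x_2 + \tfrac{7}{4}x_3^{2} - 8x_3 + 4
  leading term x_1x_3^{2}: subtract (\tfrac{1}{4}x_3)·f_1 from -\tfrac{1}{4}x_1x_3^{2} + \tfrac{7}{2}x_1x_3 - 10x_1 + \tfrac{9}{4}x_2x_3 - 4x_2 + \tfrac{7}{4}x_3^{2} - 8x_3 + 4 → \tfrac{5}{2}x_1x_3 - 10x_1 + \tfrac{9}{4}x_2x_3 - 4x_2 + \tfrac{7}{4}x_3^{2} - \tfrac{27}{4}x_3 + 4
  leading term x_1x_3: subtract (-\tfrac{5}{2})·f_1 from \tfrac{5}{2}x_1x_3 - 10x_1 + \tfrac{9}{4}x_2x_3 - 4x_2 + \tfrac{7}{4}x_3^{2} - \tfrac{27}{4}x_3 + 4 → \tfrac{9}{4}x_2x_3 - 4x_2 + \tfrac{7}{4}x_3^{2} - \tfrac{27}{4}x_3 - \tfrac{17}{2}
  leading term x_2x_3: no divisor's leading term divides it; move \tfrac{9}{4}x_2x_3 to the remainder.
  leading term x_2: no divisor's leading term divides it; move -4x_2 to the remainder.
  leading term x_3^{2}: no divisor's leading term divides it; move \tfrac{7}{4}x_3^{2} to the remainder.
  leading term x_3: no divisor's leading term divides it; move -\tfrac{27}{4}x_3 to the remainder.
  leading term 1: no divisor's leading term divides it; move -\tfrac{17}{2} to the remainder.
  remainder \tfrac{9}{4}x_2x_3 - 4x_2 + \tfrac{7}{4}x_3^{2} - \tfrac{27}{4}x_3 - \tfrac{17}{2} ≠ 0; add h_3 = \tfrac{9}{4}x_2x_3 - 4x_2 + \tfrac{7}{4}x_3^{2} - \tfrac{27}{4}x_3 - \tfrac{17}{2} to the basis.

The other S-polynomials (S(f_1,h_3), S(f_2,h_3)) all reduce to 0 modulo the current basis, so we have a Gröbner basis.
Inter-reduce: drop elements whose leading term is divisible by another's, tail-reduce, and make monic.
Reduced Gröbner basis: {x_1x_2 - \tfrac{3}{2}x_1 - \tfrac{9}{4}x_2 - \tfrac{7}{4}x_3 - \tfrac{1}{4}, x_1x_3 - 4x_1 + 5, x_2x_3 - \tfrac{16}{9}x_2 + \tfrac{7}{9}x_3^{2} - 3x_3 - \tfrac{34}{9}}.
Label its elements g_1 = x_1x_2 - \tfrac{3}{2}x_1 - \tfrac{9}{4}x_2 - \tfrac{7}{4}x_3 - \tfrac{1}{4}, g_2 = x_1x_3 - 4x_1 + 5, g_3 = x_2x_3 - \tfrac{16}{9}x_2 + \tfrac{7}{9}x_3^{2} - 3x_3 - \tfrac{34}{9}.

Reduce p = -2x_2x_3 + \tfrac{32}{9}x_2 - \tfrac{14}{9}x_3^{2} + 6x_3 + \tfrac{68}{9} modulo G:
  leading term x_2x_3: subtract (-2)·g_3 from -2x_2x_3 + \tfrac{32}{9}x_2 - \tfrac{14}{9}x_3^{2} + 6x_3 + \tfrac{68}{9} → 0
  normal form = 0.
Since the normal form is 0, p ∈ I.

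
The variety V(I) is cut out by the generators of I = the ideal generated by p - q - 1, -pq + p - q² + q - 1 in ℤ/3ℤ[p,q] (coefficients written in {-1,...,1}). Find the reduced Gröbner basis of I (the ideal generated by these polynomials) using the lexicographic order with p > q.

G = {p - q - 1, q² + q}

f_1 = p - q - 1, LT = p.
f_2 = -pq + p - q² + q - 1, LT = pq.

S(f_1,f_2): lcm = pq. S = p + q² - 1.
  leading term p: subtract (1)·f_1 from p + q² - 1 → q² + q
  leading term q²: no divisor's leading term divides it; move q² to the remainder.
  leading term q: no divisor's leading term divides it; move q to the remainder.
  remainder q² + q ≠ 0; add g_3 = q² + q to the basis.

S(f_1,g_3): leading monomials are coprime, so the S-polynomial reduces to 0 (Buchberger's first criterion).
S(f_2,g_3): lcm = pq². S = pq + q³ - q² + q.
  leading term pq: subtract (q)·f_1 from pq + q³ - q² + q → q³ - q
  leading term q³: subtract (q)·g_3 from q³ - q → -q² - q
  leading term q²: subtract (-1)·g_3 from -q² - q → 0
  remainder 0.

Every S-polynomial of the final basis reduces to 0, so we have a Gröbner basis.
Inter-reduce: drop elements whose leading term is divisible by another's, tail-reduce, and make monic.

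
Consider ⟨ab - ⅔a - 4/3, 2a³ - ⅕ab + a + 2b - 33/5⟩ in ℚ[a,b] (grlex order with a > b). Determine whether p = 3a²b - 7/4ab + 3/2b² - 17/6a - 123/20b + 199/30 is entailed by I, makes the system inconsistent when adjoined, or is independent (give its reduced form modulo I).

First compute the reduced Gröbner basis of I by Buchberger's algorithm.
f_1 = ab - ⅔a - 4/3, LT = ab.
f_2 = 2a³ - ⅕ab + a + 2b - 33/5, LT = a³.

S(f_1,f_2): lcm = a³b. S = -⅔a³ + 1/10ab² - 4/3a² - ½ab - b² + 33/10b.
  reduce S modulo (f_1, f_2):
  remainder -4/3a² - b² + 41/10b - 43/15 ≠ 0; add h_3 = -4/3a² - b² + 41/10b - 43/15 to the basis.

S(f_1,h_3): lcm = a²b. S = -¾b³ - ⅔a² + 123/40b² - 4/3a - 43/20b.
  reduce S modulo (f_1, f_2, h_3):
  remainder -¾b³ + 143/40b² - 4/3a - 21/5b + 43/30 ≠ 0; add h_4 = -¾b³ + 143/40b² - 4/3a - 21/5b + 43/30 to the basis.

The other S-polynomials (S(f_2,h_3), S(f_1,h_4), S(f_2,h_4), S(h_3,h_4)) all reduce to 0 modulo the current basis, so we have a Gröbner basis.
Inter-reduce: drop elements whose leading term is divisible by another's, tail-reduce, and make monic.
Reduced Gröbner basis: {b³ - 143/30b² + 16/9a + 28/5b - 86/45, a² + ¾b² - 123/40b + 43/20, ab - ⅔a - 4/3}.
Label its elements g_1 = b³ - 143/30b² + 16/9a + 28/5b - 86/45, g_2 = a² + ¾b² - 123/40b + 43/20, g_3 = ab - ⅔a - 4/3.

Reduce p = 3a²b - 7/4ab + 3/2b² - 17/6a - 123/20b + 199/30 modulo G:
  leading term a²b: subtract (3b)·g_2 from 3a²b - 7/4ab + 3/2b² - 17/6a - 123/20b + 199/30 → -9/4b³ - 7/4ab + 429/40b² - 17/6a - 63/5b + 199/30
  leading term b³: subtract (-9/4)·g_1 from -9/4b³ - 7/4ab + 429/40b² - 17/6a - 63/5b + 199/30 → -7/4ab + 7/6a + 7/3
  leading term ab: subtract (-7/4)·g_3 from -7/4ab + 7/6a + 7/3 → 0
  normal form = 0.
Since the normal form is 0, p ∈ I.

3a²b - 7/4ab + 3/2b² - 17/6a - 123/20b + 199/30 lies in I (it reduces to 0).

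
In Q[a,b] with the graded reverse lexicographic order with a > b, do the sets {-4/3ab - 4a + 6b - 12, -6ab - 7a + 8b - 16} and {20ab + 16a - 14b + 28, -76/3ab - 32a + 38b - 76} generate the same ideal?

For a fixed monomial order, each ideal has a unique reduced Gröbner basis; comparing bases decides equality.
Buchberger on the first generating set:
f_1 = -4/3ab - 4a + 6b - 12, LT = ab.
f_2 = -6ab - 7a + 8b - 16, LT = ab.

S(f_1,f_2): lcm = ab. S = 11/6a - 19/6b + 19/3.
  leading term a: no divisor's leading term divides it; move 11/6a to the remainder.
  leading term b: no divisor's leading term divides it; move -19/6b to the remainder.
  leading term 1: no divisor's leading term divides it; move 19/3 to the remainder.
  remainder 11/6a - 19/6b + 19/3 ≠ 0; add g_3 = 11/6a - 19/6b + 19/3 to the basis.

S(f_1,g_3): lcm = ab. S = 19/11b^2 + 3a - 175/22b + 9.
  leading term b^2: no divisor's leading term divides it; move 19/11b^2 to the remainder.
  leading term a: subtract (18/11)·g_3 from 3a - 175/22b + 9 → -61/22b - 15/11
  leading term b: no divisor's leading term divides it; move -61/22b to the remainder.
  leading term 1: no divisor's leading term divides it; move -15/11 to the remainder.
  remainder 19/11b^2 - 61/22b - 15/11 ≠ 0; add g_4 = 19/11b^2 - 61/22b - 15/11 to the basis.

The other S-polynomials (S(f_2,g_3), S(f_1,g_4), S(f_2,g_4), S(g_3,g_4)) all reduce to 0 modulo the current basis, so we have a Gröbner basis.
Inter-reduce: drop elements whose leading term is divisible by another's, tail-reduce, and make monic.
Reduced Gröbner basis: {b^2 - 61/38b - 15/19, a - 19/11b + 38/11}.

Buchberger on the second generating set:
h_1 = 20ab + 16a - 14b + 28, LT = ab.
h_2 = -76/3ab - 32a + 38b - 76, LT = ab.

S(h_1,h_2): lcm = ab. S = -44/95a + 4/5b - 8/5.
  leading term a: no divisor's leading term divides it; move -44/95a to the remainder.
  leading term b: no divisor's leading term divides it; move 4/5b to the remainder.
  leading term 1: no divisor's leading term divides it; move -8/5 to the remainder.
  remainder -44/95a + 4/5b - 8/5 ≠ 0; add k_3 = -44/95a + 4/5b - 8/5 to the basis.

S(h_1,k_3): lcm = ab. S = 19/11b^2 + 4/5a - 457/110b + 7/5.
  leading term b^2: no divisor's leading term divides it; move 19/11b^2 to the remainder.
  leading term a: subtract (-19/11)·k_3 from 4/5a - 457/110b + 7/5 → -61/22b - 15/11
  leading term b: no divisor's leading term divides it; move -61/22b to the remainder.
  leading term 1: no divisor's leading term divides it; move -15/11 to the remainder.
  remainder 19/11b^2 - 61/22b - 15/11 ≠ 0; add k_4 = 19/11b^2 - 61/22b - 15/11 to the basis.

The other S-polynomials (S(h_2,k_3), S(h_1,k_4), S(h_2,k_4), S(k_3,k_4)) all reduce to 0 modulo the current basis, so we have a Gröbner basis.
Inter-reduce: drop elements whose leading term is divisible by another's, tail-reduce, and make monic.
Reduced Gröbner basis: {b^2 - 61/38b - 15/19, a - 19/11b + 38/11}.

The two bases agree; hence the ideals are identical.

Yes, the ideals are equal.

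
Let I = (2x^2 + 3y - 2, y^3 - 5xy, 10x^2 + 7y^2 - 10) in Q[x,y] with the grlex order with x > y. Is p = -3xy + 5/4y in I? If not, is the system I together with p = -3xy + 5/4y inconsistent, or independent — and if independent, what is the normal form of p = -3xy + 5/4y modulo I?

First compute the reduced Gröbner basis of I by Buchberger's algorithm.
f_1 = 2x^2 + 3y - 2, LT = x^2.
f_2 = y^3 - 5xy, LT = y^3.
f_3 = 10x^2 + 7y^2 - 10, LT = x^2.

S(f_1,f_3): lcm = x^2. S = -7/10y^2 + 3/2y.
  reduce S modulo (f_1, f_2, f_3):
  remainder -7/10y^2 + 3/2y ≠ 0; add h_4 = -7/10y^2 + 3/2y to the basis.

S(f_2,h_4): lcm = y^3. S = -5xy + 15/7y^2.
  reduce S modulo (f_1, f_2, f_3, h_4):
  remainder -5xy + 225/49y ≠ 0; add h_5 = -5xy + 225/49y to the basis.

S(f_1,h_5): lcm = x^2y. S = 45/49xy + 3/2y^2 - y.
  reduce S modulo (f_1, f_2, f_3, h_4, h_5):
  remainder 14683/4802y ≠ 0; add h_6 = 14683/4802y to the basis.

The other S-polynomials (S(f_1,f_2), S(f_2,f_3), S(f_1,h_4), S(f_3,h_4), S(f_2,h_5), S(f_3,h_5), S(h_4,h_5), S(f_1,h_6), S(f_2,h_6), S(f_3,h_6), S(h_4,h_6), S(h_5,h_6)) all reduce to 0 modulo the current basis, so we have a Gröbner basis.
Inter-reduce: drop elements whose leading term is divisible by another's, tail-reduce, and make monic.
Reduced Gröbner basis: {x^2 - 1, y}.
Label its elements g_1 = x^2 - 1, g_2 = y.

Reduce p = -3xy + 5/4y modulo G:
  leading term xy: subtract (-3x)·g_2 from -3xy + 5/4y → 5/4y
  leading term y: subtract (5/4)·g_2 from 5/4y → 0
  normal form = 0.
Since the normal form is 0, p ∈ I.

-3xy + 5/4y lies in I (it reduces to 0).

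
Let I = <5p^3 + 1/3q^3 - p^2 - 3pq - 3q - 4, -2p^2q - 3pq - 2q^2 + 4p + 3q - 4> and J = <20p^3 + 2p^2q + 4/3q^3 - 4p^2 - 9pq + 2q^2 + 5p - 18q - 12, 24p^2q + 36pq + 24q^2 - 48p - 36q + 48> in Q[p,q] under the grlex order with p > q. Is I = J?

No, the ideals differ.

Since reduced Gröbner bases are canonical representatives of ideals under a given ordering, it suffices to compute and compare them.
Buchberger on the first generating set:
f_1 = 5p^3 + 1/3q^3 - p^2 - 3pq - 3q - 4, LT = p^3.
f_2 = -2p^2q - 3pq - 2q^2 + 4p + 3q - 4, LT = p^2q.

S(f_1,f_2): lcm = p^3q. S = 1/15q^4 - 17/10p^2q - 8/5pq^2 + 2p^2 + 3/2pq - 3/5q^2 - 2p - 4/5q.
  leading term q^4: no divisor's leading term divides it; move 1/15q^4 to the remainder.
  leading term p^2q: subtract (17/20)·f_2 from -17/10p^2q - 8/5pq^2 + 2p^2 + 3/2pq - 3/5q^2 - 2p - 4/5q → -8/5pq^2 + 2p^2 + 81/20pq + 11/10q^2 - 27/5p - 67/20q + 17/5
  leading term pq^2: no divisor's leading term divides it; move -8/5pq^2 to the remainder.
  leading term p^2: no divisor's leading term divides it; move 2p^2 to the remainder.
  leading term pq: no divisor's leading term divides it; move 81/20pq to the remainder.
  leading term q^2: no divisor's leading term divides it; move 11/10q^2 to the remainder.
  leading term p: no divisor's leading term divides it; move -27/5p to the remainder.
  leading term q: no divisor's leading term divides it; move -67/20q to the remainder.
  leading term 1: no divisor's leading term divides it; move 17/5 to the remainder.
  remainder 1/15q^4 - 8/5pq^2 + 2p^2 + 81/20pq + 11/10q^2 - 27/5p - 67/20q + 17/5 ≠ 0; add g_3 = 1/15q^4 - 8/5pq^2 + 2p^2 + 81/20pq + 11/10q^2 - 27/5p - 67/20q + 17/5 to the basis.

The other S-polynomials (S(f_1,g_3), S(f_2,g_3)) all reduce to 0 modulo the current basis, so we have a Gröbner basis.
Inter-reduce: drop elements whose leading term is divisible by another's, tail-reduce, and make monic.
Reduced Gröbner basis: {q^4 - 24pq^2 + 30p^2 + 243/4pq + 33/2q^2 - 81p - 201/4q + 51, p^3 + 1/15q^3 - 1/5p^2 - 3/5pq - 3/5q - 4/5, p^2q + 3/2pq + q^2 - 2p - 3/2q + 2}.

Buchberger on the second generating set:
h_1 = 20p^3 + 2p^2q + 4/3q^3 - 4p^2 - 9pq + 2q^2 + 5p - 18q - 12, LT = p^3.
h_2 = 24p^2q + 36pq + 24q^2 - 48p - 36q + 48, LT = p^2q.

S(h_1,h_2): lcm = p^3q. S = 1/10p^2q^2 + 1/15q^4 - 17/10p^2q - 29/20pq^2 + 1/10q^3 + 2p^2 + 7/4pq - 9/10q^2 - 2p - 3/5q.
  leading term p^2q^2: subtract (1/240q)·h_2 from 1/10p^2q^2 + 1/15q^4 - 17/10p^2q - 29/20pq^2 + 1/10q^3 + 2p^2 + 7/4pq - 9/10q^2 - 2p - 3/5q → 1/15q^4 - 17/10p^2q - 8/5pq^2 + 2p^2 + 39/20pq - 3/4q^2 - 2p - 4/5q
  leading term q^4: no divisor's leading term divides it; move 1/15q^4 to the remainder.
  leading term p^2q: subtract (-17/240)·h_2 from -17/10p^2q - 8/5pq^2 + 2p^2 + 39/20pq - 3/4q^2 - 2p - 4/5q → -8/5pq^2 + 2p^2 + 9/2pq + 19/20q^2 - 27/5p - 67/20q + 17/5
  leading term pq^2: no divisor's leading term divides it; move -8/5pq^2 to the remainder.
  leading term p^2: no divisor's leading term divides it; move 2p^2 to the remainder.
  leading term pq: no divisor's leading term divides it; move 9/2pq to the remainder.
  leading term q^2: no divisor's leading term divides it; move 19/20q^2 to the remainder.
  leading term p: no divisor's leading term divides it; move -27/5p to the remainder.
  leading term q: no divisor's leading term divides it; move -67/20q to the remainder.
  leading term 1: no divisor's leading term divides it; move 17/5 to the remainder.
  remainder 1/15q^4 - 8/5pq^2 + 2p^2 + 9/2pq + 19/20q^2 - 27/5p - 67/20q + 17/5 ≠ 0; add k_3 = 1/15q^4 - 8/5pq^2 + 2p^2 + 9/2pq + 19/20q^2 - 27/5p - 67/20q + 17/5 to the basis.

The other S-polynomials (S(h_1,k_3), S(h_2,k_3)) all reduce to 0 modulo the current basis, so we have a Gröbner basis.
Inter-reduce: drop elements whose leading term is divisible by another's, tail-reduce, and make monic.
Reduced Gröbner basis: {q^4 - 24pq^2 + 30p^2 + 135/2pq + 57/4q^2 - 81p - 201/4q + 51, p^3 + 1/15q^3 - 1/5p^2 - 3/5pq + 9/20p - 3/4q - 4/5, p^2q + 3/2pq + q^2 - 2p - 3/2q + 2}.

Since the reduced bases disagree, the two ideals are not the same.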